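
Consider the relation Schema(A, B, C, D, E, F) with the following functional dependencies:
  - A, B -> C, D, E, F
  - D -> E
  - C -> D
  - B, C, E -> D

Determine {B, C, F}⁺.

{B, C, D, E, F}

Start with {B, C, F}.
C -> D applies; add {D} → now {B, C, D, F}.
D -> E applies; add {E} → now {B, C, D, E, F}.
No further FD applies.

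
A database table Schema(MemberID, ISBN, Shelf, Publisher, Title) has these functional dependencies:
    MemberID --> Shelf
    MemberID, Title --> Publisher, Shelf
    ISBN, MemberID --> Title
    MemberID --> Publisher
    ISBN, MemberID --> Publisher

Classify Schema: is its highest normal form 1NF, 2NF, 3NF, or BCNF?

Candidate key: {ISBN, MemberID}. Prime attributes: {ISBN, MemberID}.
MemberID --> Shelf: {MemberID}⁺ = {MemberID, Publisher, Shelf}, which is not all of the attributes, so the left side is not a superkey — BCNF is violated.
MemberID --> Shelf has non-prime {Shelf} on the right and a non-superkey on the left, so 3NF fails.
{MemberID} is a proper subset of the key {ISBN, MemberID}, and {MemberID}⁺ contains the non-prime attributes {Publisher, Shelf} — a partial dependency, so 2NF is violated.

1NF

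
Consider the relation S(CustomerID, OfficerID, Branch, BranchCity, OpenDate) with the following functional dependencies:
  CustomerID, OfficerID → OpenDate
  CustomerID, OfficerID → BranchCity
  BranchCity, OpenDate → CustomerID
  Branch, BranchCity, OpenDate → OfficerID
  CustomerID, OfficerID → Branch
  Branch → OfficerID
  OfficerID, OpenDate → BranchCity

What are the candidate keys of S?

{Branch, CustomerID} is a candidate key since {Branch, CustomerID}⁺ = {Branch, BranchCity, CustomerID, OfficerID, OpenDate} covers every attribute.
{Branch, OpenDate} is a candidate key since {Branch, OpenDate}⁺ = {Branch, BranchCity, CustomerID, OfficerID, OpenDate} covers every attribute.
{CustomerID, OfficerID} is a candidate key since {CustomerID, OfficerID}⁺ = {Branch, BranchCity, CustomerID, OfficerID, OpenDate} covers every attribute.
{OfficerID, OpenDate} is a candidate key since {OfficerID, OpenDate}⁺ = {Branch, BranchCity, CustomerID, OfficerID, OpenDate} covers every attribute.
Any other superkey properly contains one of these, so there are no further candidate keys.

{Branch, CustomerID}, {Branch, OpenDate}, {CustomerID, OfficerID}, {OfficerID, OpenDate}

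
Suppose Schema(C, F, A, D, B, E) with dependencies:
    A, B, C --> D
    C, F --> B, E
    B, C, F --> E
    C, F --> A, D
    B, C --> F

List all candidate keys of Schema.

{B, C}, {C, F}

No FD produces {C}, so it must be in every candidate key.
{B, C} is a candidate key since {B, C}⁺ = {A, B, C, D, E, F} covers every attribute.
{C, F} is a candidate key since {C, F}⁺ = {A, B, C, D, E, F} covers every attribute.
No proper subset of any of these is a key, and no other minimal superkey exists.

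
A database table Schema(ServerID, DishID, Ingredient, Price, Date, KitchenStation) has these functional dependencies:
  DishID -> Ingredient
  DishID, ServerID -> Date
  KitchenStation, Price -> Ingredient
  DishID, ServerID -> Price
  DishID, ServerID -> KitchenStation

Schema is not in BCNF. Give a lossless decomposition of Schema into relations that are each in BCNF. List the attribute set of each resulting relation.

Candidate key of the original relation: {DishID, ServerID}.
In {Date, DishID, Ingredient, KitchenStation, Price, ServerID}, {DishID} is not a superkey ({DishID}⁺ restricted to this set is {DishID, Ingredient}), so split on DishID -> Ingredient into {DishID, Ingredient} and {Date, DishID, KitchenStation, Price, ServerID}.
{DishID, Ingredient}: every determinant is a superkey — BCNF.
{Date, DishID, KitchenStation, Price, ServerID}: every determinant is a superkey — BCNF.

{Date, DishID, KitchenStation, Price, ServerID}; {DishID, Ingredient}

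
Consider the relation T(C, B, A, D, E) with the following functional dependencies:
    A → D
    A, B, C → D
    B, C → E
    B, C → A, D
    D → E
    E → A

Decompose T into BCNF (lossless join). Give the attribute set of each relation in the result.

{A, B, C}; {A, D, E}

Candidate key of the original relation: {B, C}.
Within {A, B, C, D, E}: {A}⁺ ∩ {A, B, C, D, E} = {A, D, E}, not the whole set, so A → D, E violates BCNF; decompose into {A, D, E} and {A, B, C}.
{A, D, E} has no BCNF violation.
{A, B, C} has no BCNF violation.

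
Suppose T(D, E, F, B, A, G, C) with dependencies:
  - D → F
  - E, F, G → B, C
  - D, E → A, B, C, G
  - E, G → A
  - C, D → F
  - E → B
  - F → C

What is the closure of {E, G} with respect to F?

{A, B, E, G}

Start with {E, G}.
E, G → A applies; add {A} → now {A, E, G}.
E → B applies; add {B} → now {A, B, E, G}.
No further FD applies.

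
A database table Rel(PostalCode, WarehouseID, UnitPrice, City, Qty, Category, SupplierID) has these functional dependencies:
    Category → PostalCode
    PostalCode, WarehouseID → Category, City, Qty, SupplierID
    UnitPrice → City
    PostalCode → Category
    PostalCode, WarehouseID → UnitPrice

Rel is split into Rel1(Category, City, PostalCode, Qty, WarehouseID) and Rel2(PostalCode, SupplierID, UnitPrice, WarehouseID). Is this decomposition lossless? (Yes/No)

The shared attributes are {PostalCode, WarehouseID} and {PostalCode, WarehouseID}⁺ = {Category, City, PostalCode, Qty, SupplierID, UnitPrice, WarehouseID}.
Rel1 is contained in that closure, so Rel1 ∩ Rel2 → Rel1 holds and the join is lossless.

Yes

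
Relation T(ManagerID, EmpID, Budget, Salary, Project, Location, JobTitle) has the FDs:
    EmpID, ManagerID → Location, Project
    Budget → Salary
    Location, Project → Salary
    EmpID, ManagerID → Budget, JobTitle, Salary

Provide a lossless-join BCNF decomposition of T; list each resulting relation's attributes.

{Budget, EmpID, JobTitle, Location, ManagerID, Project}; {Budget, Salary}

Candidate key of the original relation: {EmpID, ManagerID}.
In {Budget, EmpID, JobTitle, Location, ManagerID, Project, Salary}, {Budget} is not a superkey ({Budget}⁺ restricted to this set is {Budget, Salary}), so split on Budget → Salary into {Budget, Salary} and {Budget, EmpID, JobTitle, Location, ManagerID, Project}.
{Budget, Salary}: every determinant is a superkey — BCNF.
{Budget, EmpID, JobTitle, Location, ManagerID, Project}: every determinant is a superkey — BCNF.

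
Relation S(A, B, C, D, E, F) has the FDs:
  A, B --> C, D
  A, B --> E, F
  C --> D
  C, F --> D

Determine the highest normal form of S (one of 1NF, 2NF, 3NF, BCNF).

Candidate key: {A, B}. Prime attributes: {A, B}.
C --> D breaks BCNF: {C}⁺ = {C, D}, so {C} is not a superkey.
C --> D determines the non-prime attribute {D} from a non-superkey — 3NF is violated.
Checking every proper subset of each key, none determines a non-prime attribute — 2NF is satisfied.

2NF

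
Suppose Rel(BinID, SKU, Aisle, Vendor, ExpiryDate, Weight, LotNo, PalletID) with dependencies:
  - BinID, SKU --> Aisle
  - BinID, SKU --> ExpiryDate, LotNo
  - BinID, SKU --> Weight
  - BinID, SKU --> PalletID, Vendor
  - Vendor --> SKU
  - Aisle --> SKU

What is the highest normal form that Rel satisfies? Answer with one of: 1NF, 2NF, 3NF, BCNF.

3NF

Candidate keys: {Aisle, BinID}, {BinID, SKU}, {BinID, Vendor}. Prime attributes: {Aisle, BinID, SKU, Vendor}.
For Vendor --> SKU we have {Vendor}⁺ = {SKU, Vendor}; {Vendor} is not a superkey, so BCNF fails.
Since {SKU} ⊆ prime attributes and every other non-superkey FD also has a prime right side, the schema is in 3NF.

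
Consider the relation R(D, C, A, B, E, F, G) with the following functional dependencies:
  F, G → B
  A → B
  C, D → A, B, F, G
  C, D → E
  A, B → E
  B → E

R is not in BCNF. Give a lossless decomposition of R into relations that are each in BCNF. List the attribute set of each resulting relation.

{A, C, D, F, G}; {B, E}; {B, F, G}

Candidate key of the original relation: {C, D}.
{A, B, C, D, E, F, G}: {F, G} determines {B, E, F, G} here but is not a superkey — split on F, G → B, E, giving {B, E, F, G} and {A, C, D, F, G}.
{B, E, F, G}: {B} determines {B, E} here but is not a superkey — split on B → E, giving {B, E} and {B, F, G}.
{B, E}: every determinant is a superkey — BCNF.
{B, F, G}: every determinant is a superkey — BCNF.
{A, C, D, F, G}: every determinant is a superkey — BCNF.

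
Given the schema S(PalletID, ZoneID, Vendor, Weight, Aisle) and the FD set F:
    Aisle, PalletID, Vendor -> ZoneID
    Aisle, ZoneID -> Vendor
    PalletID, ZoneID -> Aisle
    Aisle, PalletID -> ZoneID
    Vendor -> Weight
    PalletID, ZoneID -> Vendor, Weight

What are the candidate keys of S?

{Aisle, PalletID}, {PalletID, ZoneID}

{PalletID} never appears on the right of any FD, so every key must include it.
Closure of {Aisle, PalletID} is {Aisle, PalletID, Vendor, Weight, ZoneID}, the whole schema; {Aisle, PalletID} is a candidate key.
Closure of {PalletID, ZoneID} is {Aisle, PalletID, Vendor, Weight, ZoneID}, the whole schema; {PalletID, ZoneID} is a candidate key.
Any other superkey properly contains one of these, so there are no further candidate keys.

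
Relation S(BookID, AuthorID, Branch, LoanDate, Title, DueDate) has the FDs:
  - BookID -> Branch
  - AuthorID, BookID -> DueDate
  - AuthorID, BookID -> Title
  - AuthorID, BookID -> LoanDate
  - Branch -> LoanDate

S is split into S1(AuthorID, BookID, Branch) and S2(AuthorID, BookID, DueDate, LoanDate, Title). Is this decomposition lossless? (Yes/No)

The shared attributes are {AuthorID, BookID} and {AuthorID, BookID}⁺ = {AuthorID, BookID, Branch, DueDate, LoanDate, Title}.
S1 is contained in that closure, so S1 ∩ S2 -> S1 holds and the join is lossless.

Yes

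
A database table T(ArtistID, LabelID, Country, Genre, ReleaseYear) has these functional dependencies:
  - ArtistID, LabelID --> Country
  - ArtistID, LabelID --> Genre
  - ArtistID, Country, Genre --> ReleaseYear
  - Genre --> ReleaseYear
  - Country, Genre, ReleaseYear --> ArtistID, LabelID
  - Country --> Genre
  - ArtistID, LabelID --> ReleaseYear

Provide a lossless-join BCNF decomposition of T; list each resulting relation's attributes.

{ArtistID, Country, Genre, LabelID}; {Genre, ReleaseYear}

Candidate keys of the original relation: {ArtistID, LabelID}, {Country}.
In {ArtistID, Country, Genre, LabelID, ReleaseYear}, {Genre} is not a superkey ({Genre}⁺ restricted to this set is {Genre, ReleaseYear}), so split on Genre --> ReleaseYear into {Genre, ReleaseYear} and {ArtistID, Country, Genre, LabelID}.
{Genre, ReleaseYear} is in BCNF.
{ArtistID, Country, Genre, LabelID} is in BCNF.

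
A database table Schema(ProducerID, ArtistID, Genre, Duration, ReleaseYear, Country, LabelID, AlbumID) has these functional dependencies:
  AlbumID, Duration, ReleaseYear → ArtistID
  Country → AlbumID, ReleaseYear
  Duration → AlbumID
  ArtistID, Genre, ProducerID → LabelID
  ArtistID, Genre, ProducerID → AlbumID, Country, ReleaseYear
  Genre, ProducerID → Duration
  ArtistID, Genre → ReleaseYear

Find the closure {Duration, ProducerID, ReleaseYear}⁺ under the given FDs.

{AlbumID, ArtistID, Duration, ProducerID, ReleaseYear}

Start with {Duration, ProducerID, ReleaseYear}.
Duration → AlbumID applies; add {AlbumID} → now {AlbumID, Duration, ProducerID, ReleaseYear}.
AlbumID, Duration, ReleaseYear → ArtistID applies; add {ArtistID} → now {AlbumID, ArtistID, Duration, ProducerID, ReleaseYear}.
No further FD applies.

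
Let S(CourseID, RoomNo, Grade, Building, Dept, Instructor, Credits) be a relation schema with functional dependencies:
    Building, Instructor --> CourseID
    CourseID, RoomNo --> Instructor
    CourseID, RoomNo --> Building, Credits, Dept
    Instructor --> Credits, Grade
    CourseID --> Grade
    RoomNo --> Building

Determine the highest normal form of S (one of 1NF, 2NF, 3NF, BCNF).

Candidate keys: {CourseID, RoomNo}, {Instructor, RoomNo}. Prime attributes: {CourseID, Instructor, RoomNo}.
Building, Instructor --> CourseID breaks BCNF: {Building, Instructor}⁺ = {Building, CourseID, Credits, Grade, Instructor}, so {Building, Instructor} is not a superkey.
Instructor --> Credits, Grade determines the non-prime attributes {Credits, Grade} from a non-superkey — 3NF is violated.
The proper key subset {CourseID} of {CourseID, RoomNo} determines non-prime {Grade}, so the relation is not even in 2NF.

1NF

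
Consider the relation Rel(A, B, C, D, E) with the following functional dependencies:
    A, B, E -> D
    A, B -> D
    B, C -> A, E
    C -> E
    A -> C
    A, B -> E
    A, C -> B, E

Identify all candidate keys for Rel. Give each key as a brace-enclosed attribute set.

{A}, {B, C}

{A}⁺ = {A, B, C, D, E} — all of the relation — so {A} is a candidate key.
{B, C}⁺ = {A, B, C, D, E} — all of the relation — so {B, C} is a candidate key.
Any other superkey properly contains one of these, so there are no further candidate keys.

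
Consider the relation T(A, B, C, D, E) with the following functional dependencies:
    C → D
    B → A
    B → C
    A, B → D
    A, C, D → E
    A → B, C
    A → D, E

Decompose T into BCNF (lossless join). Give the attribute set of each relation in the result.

{A, B, C, E}; {C, D}

Candidate keys of the original relation: {A}, {B}.
{A, B, C, D, E}: {C} determines {C, D} here but is not a superkey — split on C → D, giving {C, D} and {A, B, C, E}.
{C, D}: every determinant is a superkey — BCNF.
{A, B, C, E}: every determinant is a superkey — BCNF.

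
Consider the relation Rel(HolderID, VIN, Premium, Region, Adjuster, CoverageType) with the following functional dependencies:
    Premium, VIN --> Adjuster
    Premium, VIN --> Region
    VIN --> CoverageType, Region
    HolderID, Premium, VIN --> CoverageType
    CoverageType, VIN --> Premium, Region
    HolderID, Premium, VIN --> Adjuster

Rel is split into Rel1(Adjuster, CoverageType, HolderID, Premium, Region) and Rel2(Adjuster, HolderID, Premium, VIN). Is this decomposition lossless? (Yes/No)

Common attributes: {Adjuster, HolderID, Premium}; their closure is {Adjuster, HolderID, Premium}.
Rel1 ⊄ {Adjuster, HolderID, Premium} and Rel2 ⊄ {Adjuster, HolderID, Premium}, so the split is lossy.

No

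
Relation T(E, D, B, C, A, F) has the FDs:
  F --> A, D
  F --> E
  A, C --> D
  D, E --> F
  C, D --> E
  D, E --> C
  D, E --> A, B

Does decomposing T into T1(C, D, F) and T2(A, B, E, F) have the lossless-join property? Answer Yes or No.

Common attributes: {F}; their closure is {A, B, C, D, E, F}.
T1 is contained in that closure, so T1 ∩ T2 --> T1 holds and the join is lossless.

Yes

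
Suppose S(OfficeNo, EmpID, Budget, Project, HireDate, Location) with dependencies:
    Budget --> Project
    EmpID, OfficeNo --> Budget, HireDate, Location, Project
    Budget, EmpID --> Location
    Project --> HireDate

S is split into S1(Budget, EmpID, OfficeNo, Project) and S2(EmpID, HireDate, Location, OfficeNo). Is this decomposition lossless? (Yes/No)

Yes

S1 ∩ S2 = {EmpID, OfficeNo}; its closure under F is {Budget, EmpID, HireDate, Location, OfficeNo, Project}.
Since S1 ⊆ {Budget, EmpID, HireDate, Location, OfficeNo, Project}, the intersection is a superkey of S1; the decomposition is lossless.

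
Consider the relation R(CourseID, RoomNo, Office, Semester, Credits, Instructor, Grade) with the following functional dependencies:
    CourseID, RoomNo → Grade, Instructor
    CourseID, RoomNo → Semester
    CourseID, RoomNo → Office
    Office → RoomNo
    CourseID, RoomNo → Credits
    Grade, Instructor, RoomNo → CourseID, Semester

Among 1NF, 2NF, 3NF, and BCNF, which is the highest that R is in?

3NF

Candidate keys: {CourseID, Office}, {CourseID, RoomNo}, {Grade, Instructor, Office}, {Grade, Instructor, RoomNo}. Prime attributes: {CourseID, Grade, Instructor, Office, RoomNo}.
Office → RoomNo breaks BCNF: {Office}⁺ = {Office, RoomNo}, so {Office} is not a superkey.
Its right-hand attributes {RoomNo} are all prime, as are those of every other non-superkey FD — the relation is in 3NF.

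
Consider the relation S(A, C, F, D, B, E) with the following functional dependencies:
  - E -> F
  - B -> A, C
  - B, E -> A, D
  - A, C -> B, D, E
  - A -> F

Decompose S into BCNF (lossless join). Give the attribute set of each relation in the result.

Candidate keys of the original relation: {A, C}, {B}.
{A, B, C, D, E, F}: {E} determines {E, F} here but is not a superkey — split on E -> F, giving {E, F} and {A, B, C, D, E}.
{E, F} is in BCNF.
{A, B, C, D, E} is in BCNF.

{A, B, C, D, E}; {E, F}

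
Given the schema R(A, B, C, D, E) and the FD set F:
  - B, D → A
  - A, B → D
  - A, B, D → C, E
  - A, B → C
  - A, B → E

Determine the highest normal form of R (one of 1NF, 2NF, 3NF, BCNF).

BCNF

Candidate keys: {A, B}, {B, D}. Prime attributes: {A, B, D}.
Each dependency's left side is a superkey — BCNF holds.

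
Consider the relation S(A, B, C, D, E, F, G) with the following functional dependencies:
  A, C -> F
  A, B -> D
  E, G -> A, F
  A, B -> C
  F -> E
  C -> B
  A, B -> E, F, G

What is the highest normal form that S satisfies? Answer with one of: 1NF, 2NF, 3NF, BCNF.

3NF

Candidate keys: {A, B}, {A, C}, {B, E, G}, {B, F, G}, {C, E, G}, {C, F, G}. Prime attributes: {A, B, C, E, F, G}.
E, G -> A, F: {E, G}⁺ = {A, E, F, G}, which is not all of the attributes, so the left side is not a superkey — BCNF is violated.
Since {A, F} ⊆ prime attributes and every other non-superkey FD also has a prime right side, the schema is in 3NF.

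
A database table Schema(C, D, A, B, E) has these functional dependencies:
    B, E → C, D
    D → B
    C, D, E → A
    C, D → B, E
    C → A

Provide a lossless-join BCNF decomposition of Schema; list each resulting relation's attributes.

{A, C}; {B, D}; {C, D, E}

Candidate keys of the original relation: {B, E}, {C, D}, {D, E}.
{A, B, C, D, E}: {D} determines {B, D} here but is not a superkey — split on D → B, giving {B, D} and {A, C, D, E}.
{B, D} has no BCNF violation.
{A, C, D, E}: {C} determines {A, C} here but is not a superkey — split on C → A, giving {A, C} and {C, D, E}.
{A, C} has no BCNF violation.
{C, D, E} has no BCNF violation.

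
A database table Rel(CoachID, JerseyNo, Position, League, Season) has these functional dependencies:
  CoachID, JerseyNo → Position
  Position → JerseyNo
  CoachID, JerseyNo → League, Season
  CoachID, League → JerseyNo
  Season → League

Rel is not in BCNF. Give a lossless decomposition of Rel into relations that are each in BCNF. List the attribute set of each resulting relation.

Candidate keys of the original relation: {CoachID, JerseyNo}, {CoachID, League}, {CoachID, Position}, {CoachID, Season}.
In {CoachID, JerseyNo, League, Position, Season}, {Position} is not a superkey ({Position}⁺ restricted to this set is {JerseyNo, Position}), so split on Position → JerseyNo into {JerseyNo, Position} and {CoachID, League, Position, Season}.
{JerseyNo, Position}: every determinant is a superkey — BCNF.
In {CoachID, League, Position, Season}, {Season} is not a superkey ({Season}⁺ restricted to this set is {League, Season}), so split on Season → League into {League, Season} and {CoachID, Position, Season}.
{League, Season}: every determinant is a superkey — BCNF.
{CoachID, Position, Season}: every determinant is a superkey — BCNF.

{CoachID, Position, Season}; {JerseyNo, Position}; {League, Season}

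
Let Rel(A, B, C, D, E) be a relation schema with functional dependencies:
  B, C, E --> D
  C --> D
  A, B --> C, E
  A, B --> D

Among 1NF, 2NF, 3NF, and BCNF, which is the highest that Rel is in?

Candidate key: {A, B}. Prime attributes: {A, B}.
B, C, E --> D breaks BCNF: {B, C, E}⁺ = {B, C, D, E}, so {B, C, E} is not a superkey.
B, C, E --> D has non-prime {D} on the right and a non-superkey on the left, so 3NF fails.
No proper subset of a key has a non-prime attribute in its closure, so there is no partial dependency; 2NF holds.

2NF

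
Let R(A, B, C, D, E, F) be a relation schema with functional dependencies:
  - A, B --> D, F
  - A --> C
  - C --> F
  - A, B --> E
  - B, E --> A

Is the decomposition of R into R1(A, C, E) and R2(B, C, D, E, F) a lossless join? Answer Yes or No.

No

Common attributes: {C, E}; their closure is {C, E, F}.
The closure covers neither R1 nor R2 entirely; the join is not lossless.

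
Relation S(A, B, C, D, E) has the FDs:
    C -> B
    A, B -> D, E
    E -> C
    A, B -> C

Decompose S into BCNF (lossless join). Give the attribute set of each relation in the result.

Candidate keys of the original relation: {A, B}, {A, C}, {A, E}.
In {A, B, C, D, E}, {C} is not a superkey ({C}⁺ restricted to this set is {B, C}), so split on C -> B into {B, C} and {A, C, D, E}.
{B, C}: every determinant is a superkey — BCNF.
In {A, C, D, E}, {E} is not a superkey ({E}⁺ restricted to this set is {C, E}), so split on E -> C into {C, E} and {A, D, E}.
{C, E}: every determinant is a superkey — BCNF.
{A, D, E}: every determinant is a superkey — BCNF.

{A, D, E}; {B, C}; {C, E}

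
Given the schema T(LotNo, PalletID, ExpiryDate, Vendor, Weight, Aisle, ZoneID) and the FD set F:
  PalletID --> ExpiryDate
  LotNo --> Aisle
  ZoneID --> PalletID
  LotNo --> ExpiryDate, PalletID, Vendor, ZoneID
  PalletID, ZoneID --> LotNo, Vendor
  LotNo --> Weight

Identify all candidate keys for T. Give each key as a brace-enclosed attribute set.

{LotNo} is a candidate key since {LotNo}⁺ = {Aisle, ExpiryDate, LotNo, PalletID, Vendor, Weight, ZoneID} covers every attribute.
{ZoneID} is a candidate key since {ZoneID}⁺ = {Aisle, ExpiryDate, LotNo, PalletID, Vendor, Weight, ZoneID} covers every attribute.
Any other superkey properly contains one of these, so there are no further candidate keys.

{LotNo}, {ZoneID}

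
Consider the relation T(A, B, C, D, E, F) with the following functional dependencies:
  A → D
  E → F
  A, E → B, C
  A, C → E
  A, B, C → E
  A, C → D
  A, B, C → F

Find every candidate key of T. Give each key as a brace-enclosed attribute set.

Attributes never on any right-hand side: {A} — every candidate key must contain it.
{A, C} is a candidate key since {A, C}⁺ = {A, B, C, D, E, F} covers every attribute.
{A, E} is a candidate key since {A, E}⁺ = {A, B, C, D, E, F} covers every attribute.
No proper subset of any of these is a key, and no other minimal superkey exists.

{A, C}, {A, E}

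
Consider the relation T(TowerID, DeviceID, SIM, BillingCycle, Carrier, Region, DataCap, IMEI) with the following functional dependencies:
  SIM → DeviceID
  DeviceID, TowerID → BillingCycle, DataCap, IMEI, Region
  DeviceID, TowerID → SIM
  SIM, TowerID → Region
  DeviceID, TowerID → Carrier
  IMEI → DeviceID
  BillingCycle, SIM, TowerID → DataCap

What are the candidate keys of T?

Attributes never on any right-hand side: {TowerID} — every candidate key must contain it.
{DeviceID, TowerID} is a candidate key since {DeviceID, TowerID}⁺ = {BillingCycle, Carrier, DataCap, DeviceID, IMEI, Region, SIM, TowerID} covers every attribute.
{IMEI, TowerID} is a candidate key since {IMEI, TowerID}⁺ = {BillingCycle, Carrier, DataCap, DeviceID, IMEI, Region, SIM, TowerID} covers every attribute.
{SIM, TowerID} is a candidate key since {SIM, TowerID}⁺ = {BillingCycle, Carrier, DataCap, DeviceID, IMEI, Region, SIM, TowerID} covers every attribute.
These are minimal and exhaustive — every other superkey contains one of them.

{DeviceID, TowerID}, {IMEI, TowerID}, {SIM, TowerID}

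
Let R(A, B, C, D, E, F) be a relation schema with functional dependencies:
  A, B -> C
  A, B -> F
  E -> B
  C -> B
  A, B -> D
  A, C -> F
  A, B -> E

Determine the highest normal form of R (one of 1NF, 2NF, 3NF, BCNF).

3NF

Candidate keys: {A, B}, {A, C}, {A, E}. Prime attributes: {A, B, C, E}.
E -> B breaks BCNF: {E}⁺ = {B, E}, so {E} is not a superkey.
Its right-hand attributes {B} are all prime, as are those of every other non-superkey FD — the relation is in 3NF.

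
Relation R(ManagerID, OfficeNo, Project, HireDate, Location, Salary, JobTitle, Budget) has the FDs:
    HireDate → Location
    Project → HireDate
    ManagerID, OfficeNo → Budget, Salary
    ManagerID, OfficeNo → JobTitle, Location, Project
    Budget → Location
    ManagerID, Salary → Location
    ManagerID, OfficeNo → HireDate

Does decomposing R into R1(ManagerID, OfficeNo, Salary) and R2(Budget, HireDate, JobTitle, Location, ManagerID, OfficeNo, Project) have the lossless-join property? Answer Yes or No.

R1 ∩ R2 = {ManagerID, OfficeNo}; its closure under F is {Budget, HireDate, JobTitle, Location, ManagerID, OfficeNo, Project, Salary}.
This includes all of R1, so the common attributes are a superkey of R1 — the join is lossless.

Yes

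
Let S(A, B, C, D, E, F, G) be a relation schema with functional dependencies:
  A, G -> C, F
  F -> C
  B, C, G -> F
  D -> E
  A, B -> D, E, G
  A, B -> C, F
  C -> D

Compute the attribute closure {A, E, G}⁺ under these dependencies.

Start with {A, E, G}.
A, G -> C, F applies; add {C, F} → now {A, C, E, F, G}.
C -> D applies; add {D} → now {A, C, D, E, F, G}.
No further FD applies.

{A, C, D, E, F, G}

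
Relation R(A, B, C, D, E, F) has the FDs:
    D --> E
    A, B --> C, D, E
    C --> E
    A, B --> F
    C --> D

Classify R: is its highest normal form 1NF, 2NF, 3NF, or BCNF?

Candidate key: {A, B}. Prime attributes: {A, B}.
D --> E: {D}⁺ = {D, E}, which is not all of the attributes, so the left side is not a superkey — BCNF is violated.
D --> E determines the non-prime attribute {E} from a non-superkey — 3NF is violated.
No non-prime attribute depends on a proper subset of any candidate key, so 2NF holds.

2NF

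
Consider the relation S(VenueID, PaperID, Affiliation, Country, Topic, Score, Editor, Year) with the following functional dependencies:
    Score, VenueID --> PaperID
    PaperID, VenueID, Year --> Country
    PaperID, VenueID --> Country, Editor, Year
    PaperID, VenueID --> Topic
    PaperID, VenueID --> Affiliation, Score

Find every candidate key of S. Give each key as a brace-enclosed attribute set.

Attributes never on any right-hand side: {VenueID} — every candidate key must contain it.
{PaperID, VenueID}⁺ = {Affiliation, Country, Editor, PaperID, Score, Topic, VenueID, Year}, which is every attribute, so {PaperID, VenueID} is a candidate key.
{Score, VenueID}⁺ = {Affiliation, Country, Editor, PaperID, Score, Topic, VenueID, Year}, which is every attribute, so {Score, VenueID} is a candidate key.
These are minimal and exhaustive — every other superkey contains one of them.

{PaperID, VenueID}, {Score, VenueID}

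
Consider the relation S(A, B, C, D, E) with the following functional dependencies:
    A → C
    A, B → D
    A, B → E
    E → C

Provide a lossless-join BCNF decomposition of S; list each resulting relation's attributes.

Candidate key of the original relation: {A, B}.
In {A, B, C, D, E}, {A} is not a superkey ({A}⁺ restricted to this set is {A, C}), so split on A → C into {A, C} and {A, B, D, E}.
{A, C} has no BCNF violation.
{A, B, D, E} has no BCNF violation.

{A, B, D, E}; {A, C}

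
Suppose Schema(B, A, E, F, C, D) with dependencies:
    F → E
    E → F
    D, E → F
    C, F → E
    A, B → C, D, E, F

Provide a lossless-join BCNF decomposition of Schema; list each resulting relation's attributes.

{A, B, C, D, F}; {E, F}

Candidate key of the original relation: {A, B}.
In {A, B, C, D, E, F}, {F} is not a superkey ({F}⁺ restricted to this set is {E, F}), so split on F → E into {E, F} and {A, B, C, D, F}.
{E, F}: every determinant is a superkey — BCNF.
{A, B, C, D, F}: every determinant is a superkey — BCNF.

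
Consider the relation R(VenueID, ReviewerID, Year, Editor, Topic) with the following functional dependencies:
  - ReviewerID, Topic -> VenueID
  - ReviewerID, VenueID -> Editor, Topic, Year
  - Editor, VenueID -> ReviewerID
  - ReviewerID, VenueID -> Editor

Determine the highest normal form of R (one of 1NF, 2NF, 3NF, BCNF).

Candidate keys: {Editor, VenueID}, {ReviewerID, Topic}, {ReviewerID, VenueID}. Prime attributes: {Editor, ReviewerID, Topic, VenueID}.
The left-hand side of every FD is a superkey, so BCNF is satisfied.

BCNF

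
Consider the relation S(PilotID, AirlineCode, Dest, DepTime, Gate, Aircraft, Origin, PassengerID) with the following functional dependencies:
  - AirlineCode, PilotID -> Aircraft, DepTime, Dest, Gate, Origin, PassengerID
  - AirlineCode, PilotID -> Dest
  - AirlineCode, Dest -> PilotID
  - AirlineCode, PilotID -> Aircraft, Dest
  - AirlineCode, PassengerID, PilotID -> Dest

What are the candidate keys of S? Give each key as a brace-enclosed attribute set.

{AirlineCode, Dest}, {AirlineCode, PilotID}

Attributes never on any right-hand side: {AirlineCode} — every candidate key must contain it.
{AirlineCode, Dest}⁺ = {Aircraft, AirlineCode, DepTime, Dest, Gate, Origin, PassengerID, PilotID}, which is every attribute, so {AirlineCode, Dest} is a candidate key.
{AirlineCode, PilotID}⁺ = {Aircraft, AirlineCode, DepTime, Dest, Gate, Origin, PassengerID, PilotID}, which is every attribute, so {AirlineCode, PilotID} is a candidate key.
No proper subset of any of these is a key, and no other minimal superkey exists.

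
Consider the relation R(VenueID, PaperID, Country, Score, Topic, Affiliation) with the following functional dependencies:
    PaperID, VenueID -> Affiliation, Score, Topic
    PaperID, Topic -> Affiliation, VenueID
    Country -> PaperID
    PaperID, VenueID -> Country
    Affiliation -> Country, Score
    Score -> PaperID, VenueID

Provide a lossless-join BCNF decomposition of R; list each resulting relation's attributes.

{Affiliation, Country, Score, Topic, VenueID}; {Country, PaperID}

Candidate keys of the original relation: {Affiliation}, {Country, Topic}, {Country, VenueID}, {PaperID, Topic}, {PaperID, VenueID}, {Score}.
In {Affiliation, Country, PaperID, Score, Topic, VenueID}, {Country} is not a superkey ({Country}⁺ restricted to this set is {Country, PaperID}), so split on Country -> PaperID into {Country, PaperID} and {Affiliation, Country, Score, Topic, VenueID}.
{Country, PaperID} is in BCNF.
{Affiliation, Country, Score, Topic, VenueID} is in BCNF.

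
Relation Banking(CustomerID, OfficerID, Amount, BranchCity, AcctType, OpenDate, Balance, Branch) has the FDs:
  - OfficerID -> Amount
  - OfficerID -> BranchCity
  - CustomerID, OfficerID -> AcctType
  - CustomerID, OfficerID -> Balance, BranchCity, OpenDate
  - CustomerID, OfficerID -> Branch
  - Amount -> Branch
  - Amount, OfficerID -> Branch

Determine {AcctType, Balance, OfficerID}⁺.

Start with {AcctType, Balance, OfficerID}.
OfficerID -> Amount applies; add {Amount} → now {AcctType, Amount, Balance, OfficerID}.
OfficerID -> BranchCity applies; add {BranchCity} → now {AcctType, Amount, Balance, BranchCity, OfficerID}.
Amount -> Branch applies; add {Branch} → now {AcctType, Amount, Balance, Branch, BranchCity, OfficerID}.
No further FD applies.

{AcctType, Amount, Balance, Branch, BranchCity, OfficerID}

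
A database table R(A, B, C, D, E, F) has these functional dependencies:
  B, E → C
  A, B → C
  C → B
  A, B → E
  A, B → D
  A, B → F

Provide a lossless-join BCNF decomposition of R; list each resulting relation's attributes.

{A, B, D, E, F}; {B, C}; {C, E}

Candidate keys of the original relation: {A, B}, {A, C}.
{A, B, C, D, E, F}: {B, E} determines {B, C, E} here but is not a superkey — split on B, E → C, giving {B, C, E} and {A, B, D, E, F}.
{B, C, E}: {C} determines {B, C} here but is not a superkey — split on C → B, giving {B, C} and {C, E}.
{B, C}: every determinant is a superkey — BCNF.
{C, E}: every determinant is a superkey — BCNF.
{A, B, D, E, F}: every determinant is a superkey — BCNF.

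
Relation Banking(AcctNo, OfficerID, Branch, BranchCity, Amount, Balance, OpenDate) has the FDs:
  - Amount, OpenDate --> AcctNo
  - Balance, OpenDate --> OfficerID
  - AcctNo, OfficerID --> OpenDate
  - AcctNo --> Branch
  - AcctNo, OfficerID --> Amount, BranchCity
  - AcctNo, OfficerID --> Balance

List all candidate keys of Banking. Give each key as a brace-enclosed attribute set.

Closure of {AcctNo, OfficerID} is {AcctNo, Amount, Balance, Branch, BranchCity, OfficerID, OpenDate}, the whole schema; {AcctNo, OfficerID} is a candidate key.
Closure of {AcctNo, Balance, OpenDate} is {AcctNo, Amount, Balance, Branch, BranchCity, OfficerID, OpenDate}, the whole schema; {AcctNo, Balance, OpenDate} is a candidate key.
Closure of {Amount, Balance, OpenDate} is {AcctNo, Amount, Balance, Branch, BranchCity, OfficerID, OpenDate}, the whole schema; {Amount, Balance, OpenDate} is a candidate key.
Closure of {Amount, OfficerID, OpenDate} is {AcctNo, Amount, Balance, Branch, BranchCity, OfficerID, OpenDate}, the whole schema; {Amount, OfficerID, OpenDate} is a candidate key.
Any other superkey properly contains one of these, so there are no further candidate keys.

{AcctNo, Balance, OpenDate}, {AcctNo, OfficerID}, {Amount, Balance, OpenDate}, {Amount, OfficerID, OpenDate}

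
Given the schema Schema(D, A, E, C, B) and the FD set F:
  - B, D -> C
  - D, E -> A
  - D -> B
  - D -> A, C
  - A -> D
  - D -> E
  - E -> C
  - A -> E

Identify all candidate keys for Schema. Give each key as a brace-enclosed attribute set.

{A}, {D}

{A} is a candidate key since {A}⁺ = {A, B, C, D, E} covers every attribute.
{D} is a candidate key since {D}⁺ = {A, B, C, D, E} covers every attribute.
Any other superkey properly contains one of these, so there are no further candidate keys.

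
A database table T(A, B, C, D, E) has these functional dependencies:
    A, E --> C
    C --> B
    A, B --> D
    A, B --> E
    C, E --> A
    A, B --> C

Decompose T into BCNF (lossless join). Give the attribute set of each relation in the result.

{A, C, D, E}; {B, C}

Candidate keys of the original relation: {A, B}, {A, C}, {A, E}, {C, E}.
In {A, B, C, D, E}, {C} is not a superkey ({C}⁺ restricted to this set is {B, C}), so split on C --> B into {B, C} and {A, C, D, E}.
{B, C} has no BCNF violation.
{A, C, D, E} has no BCNF violation.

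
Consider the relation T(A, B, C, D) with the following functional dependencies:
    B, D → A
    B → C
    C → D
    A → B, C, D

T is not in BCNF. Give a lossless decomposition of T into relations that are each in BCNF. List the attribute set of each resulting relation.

Candidate keys of the original relation: {A}, {B}.
In {A, B, C, D}, {C} is not a superkey ({C}⁺ restricted to this set is {C, D}), so split on C → D into {C, D} and {A, B, C}.
{C, D}: every determinant is a superkey — BCNF.
{A, B, C}: every determinant is a superkey — BCNF.

{A, B, C}; {C, D}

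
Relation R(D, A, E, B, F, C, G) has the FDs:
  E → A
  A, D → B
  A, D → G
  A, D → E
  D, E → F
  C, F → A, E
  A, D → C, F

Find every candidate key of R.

{A, D}, {C, D, F}, {D, E}

No FD produces {D}, so it must be in every candidate key.
{A, D}⁺ = {A, B, C, D, E, F, G}, which is every attribute, so {A, D} is a candidate key.
{D, E}⁺ = {A, B, C, D, E, F, G}, which is every attribute, so {D, E} is a candidate key.
{C, D, F}⁺ = {A, B, C, D, E, F, G}, which is every attribute, so {C, D, F} is a candidate key.
These are minimal and exhaustive — every other superkey contains one of them.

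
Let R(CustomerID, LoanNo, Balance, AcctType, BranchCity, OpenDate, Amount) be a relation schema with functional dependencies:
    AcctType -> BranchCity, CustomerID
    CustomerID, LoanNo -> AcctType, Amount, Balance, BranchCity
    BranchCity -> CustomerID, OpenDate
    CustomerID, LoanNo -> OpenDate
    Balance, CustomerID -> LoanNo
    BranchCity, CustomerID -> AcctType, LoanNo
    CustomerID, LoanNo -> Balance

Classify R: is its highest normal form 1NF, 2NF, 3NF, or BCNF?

BCNF

Candidate keys: {AcctType}, {Balance, CustomerID}, {BranchCity}, {CustomerID, LoanNo}. Prime attributes: {AcctType, Balance, BranchCity, CustomerID, LoanNo}.
Each dependency's left side is a superkey — BCNF holds.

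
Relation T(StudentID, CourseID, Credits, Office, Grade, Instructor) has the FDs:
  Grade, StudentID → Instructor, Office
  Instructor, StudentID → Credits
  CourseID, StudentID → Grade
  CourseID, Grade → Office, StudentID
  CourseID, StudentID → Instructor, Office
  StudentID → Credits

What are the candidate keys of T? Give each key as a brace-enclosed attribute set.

No FD produces {CourseID}, so it must be in every candidate key.
{CourseID, Grade}⁺ = {CourseID, Credits, Grade, Instructor, Office, StudentID}, which is every attribute, so {CourseID, Grade} is a candidate key.
{CourseID, StudentID}⁺ = {CourseID, Credits, Grade, Instructor, Office, StudentID}, which is every attribute, so {CourseID, StudentID} is a candidate key.
These are minimal and exhaustive — every other superkey contains one of them.

{CourseID, Grade}, {CourseID, StudentID}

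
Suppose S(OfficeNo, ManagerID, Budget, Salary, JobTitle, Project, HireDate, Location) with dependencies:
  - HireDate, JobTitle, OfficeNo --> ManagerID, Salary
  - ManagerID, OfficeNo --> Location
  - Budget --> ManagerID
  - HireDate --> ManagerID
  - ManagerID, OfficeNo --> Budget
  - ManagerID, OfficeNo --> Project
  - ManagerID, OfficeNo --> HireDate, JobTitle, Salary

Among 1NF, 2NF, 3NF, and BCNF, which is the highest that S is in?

Candidate keys: {Budget, OfficeNo}, {HireDate, OfficeNo}, {ManagerID, OfficeNo}. Prime attributes: {Budget, HireDate, ManagerID, OfficeNo}.
Budget --> ManagerID breaks BCNF: {Budget}⁺ = {Budget, ManagerID}, so {Budget} is not a superkey.
Since {ManagerID} ⊆ prime attributes and every other non-superkey FD also has a prime right side, the schema is in 3NF.

3NF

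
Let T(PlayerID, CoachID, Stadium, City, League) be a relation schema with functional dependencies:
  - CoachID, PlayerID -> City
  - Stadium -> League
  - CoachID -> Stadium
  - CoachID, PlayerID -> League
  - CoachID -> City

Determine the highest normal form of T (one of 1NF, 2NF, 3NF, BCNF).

Candidate key: {CoachID, PlayerID}. Prime attributes: {CoachID, PlayerID}.
Stadium -> League: {Stadium}⁺ = {League, Stadium}, which is not all of the attributes, so the left side is not a superkey — BCNF is violated.
Stadium -> League has non-prime {League} on the right and a non-superkey on the left, so 3NF fails.
Since {CoachID} ⊂ {CoachID, PlayerID} and {CoachID}⁺ ⊇ {City, League, Stadium} with {City, League, Stadium} non-prime, there is a partial dependency; 2NF fails.

1NF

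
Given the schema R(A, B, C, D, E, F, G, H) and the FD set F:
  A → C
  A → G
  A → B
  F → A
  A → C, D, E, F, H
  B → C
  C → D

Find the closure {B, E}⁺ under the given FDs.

Start with {B, E}.
B → C applies; add {C} → now {B, C, E}.
C → D applies; add {D} → now {B, C, D, E}.
No further FD applies.

{B, C, D, E}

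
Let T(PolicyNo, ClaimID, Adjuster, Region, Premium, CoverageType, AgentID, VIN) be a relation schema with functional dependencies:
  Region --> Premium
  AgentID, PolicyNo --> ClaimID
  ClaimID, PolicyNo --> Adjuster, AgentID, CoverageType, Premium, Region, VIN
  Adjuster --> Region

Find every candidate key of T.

No FD produces {PolicyNo}, so it must be in every candidate key.
{AgentID, PolicyNo} is a candidate key since {AgentID, PolicyNo}⁺ = {Adjuster, AgentID, ClaimID, CoverageType, PolicyNo, Premium, Region, VIN} covers every attribute.
{ClaimID, PolicyNo} is a candidate key since {ClaimID, PolicyNo}⁺ = {Adjuster, AgentID, ClaimID, CoverageType, PolicyNo, Premium, Region, VIN} covers every attribute.
These are minimal and exhaustive — every other superkey contains one of them.

{AgentID, PolicyNo}, {ClaimID, PolicyNo}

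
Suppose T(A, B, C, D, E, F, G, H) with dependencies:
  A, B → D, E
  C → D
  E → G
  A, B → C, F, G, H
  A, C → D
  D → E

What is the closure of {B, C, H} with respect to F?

Start with {B, C, H}.
C → D applies; add {D} → now {B, C, D, H}.
D → E applies; add {E} → now {B, C, D, E, H}.
E → G applies; add {G} → now {B, C, D, E, G, H}.
No further FD applies.

{B, C, D, E, G, H}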